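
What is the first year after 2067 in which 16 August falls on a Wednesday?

2073

From one year to the next, a fixed date's weekday advances by 1, or by 2 when a Feb 29 lies between the two dates.
2067: August 16 is Tuesday.
2068: Thursday (+2)
2069: Friday (+1)
2070: Saturday (+1)
2071: Sunday (+1)
2072: Tuesday (+2)
2073: Wednesday (+1)
16 August falls on a Wednesday in 2073.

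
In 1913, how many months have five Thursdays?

A month of length L has five Thursdays iff its first Thursday is on day ≤ L−28 (so day 1–3 in a 31-day month, 1–2 in a 30-day month, day 1 in a leap February).
Checking each month of 1913: Jan starts Wed (31d) ✓; Feb starts Sat (28d); Mar starts Sat (31d); Apr starts Tue (30d); May starts Thu (31d) ✓; Jun starts Sun (30d); Jul starts Tue (31d) ✓; Aug starts Fri (31d); Sep starts Mon (30d); Oct starts Wed (31d) ✓; Nov starts Sat (30d); Dec starts Mon (31d).
Five-Thursday months: January, May, July, October → 4.

4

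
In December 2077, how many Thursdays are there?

5

December 2077 has 31 days and begins on Wednesday.
The first Thursday is December 2.
Thursdays fall on 2, 9, 16, 23, 30 — that's 5.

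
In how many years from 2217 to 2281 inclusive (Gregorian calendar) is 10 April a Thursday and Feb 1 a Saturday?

Check each year's weekday for 10 April and Feb 1:
  2217: Thu/Sat ✓  2218: Fri/Sun  2219: Sat/Mon  2220: Mon/Tue  2221: Tue/Thu  2222: Wed/Fri  2223: Thu/Sat ✓  2224: Sat/Sun  2225: Sun/Tue  2226: Mon/Wed  2227: Tue/Thu  2228: Thu/Fri  2229: Fri/Sun  2230: Sat/Mon  …(37 more)…  2268: Fri/Sat  2269: Sat/Mon  2270: Sun/Tue  2271: Mon/Wed  2272: Wed/Thu  2273: Thu/Sat ✓  2274: Fri/Sun  2275: Sat/Mon  2276: Mon/Tue  2277: Tue/Thu  2278: Wed/Fri  2279: Thu/Sat ✓  2280: Sat/Sun  2281: Sun/Tue
Both conditions hold in: 2217, 2223, 2234, 2245, 2251, 2262, 2273, 2279 — 8.

8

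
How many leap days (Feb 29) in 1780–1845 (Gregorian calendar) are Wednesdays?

3

Leap years in 1780–1845: 16 of them.
Feb 29 weekday advances by 5 (mod 7) from one leap year to the next four years later (or differs when a century non-leap intervenes).
Leap-day weekdays: 1780:Tue 1784:Sun 1788:Fri 1792:Wed✓ 1796:Mon 1804:Wed✓ 1808:Mon 1812:Sat 1816:Thu 1820:Tue 1824:Sun 1828:Fri 1832:Wed✓ 1836:Mon 1840:Sat 1844:Thu
Wednesday: 1792, 1804, 1832 → 3.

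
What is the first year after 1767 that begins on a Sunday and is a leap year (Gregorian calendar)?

Jan 1 advances by 2 weekdays after a leap year and by 1 after a common year.
1767: Jan 1 is Thursday.
1768: Friday (leap)
1769: Sunday
1770: Monday
1771: Tuesday
1772: Wednesday (leap)
1773: Friday
1774: Saturday
1775: Sunday
1776: Monday (leap)
1777: Wednesday
1778: Thursday
1779: Friday
1780: Saturday (leap)
1781: Monday
1782: Tuesday
1783: Wednesday
1784: Thursday (leap)
1785: Saturday
1786: Sunday
1787: Monday
1788: Tuesday (leap)
1789: Thursday
1790: Friday
1791: Saturday
1792: Sunday (leap)
1792 begins on a Sunday and is a leap year.

1792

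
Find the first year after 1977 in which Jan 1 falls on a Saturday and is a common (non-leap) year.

1983

Jan 1 advances by 2 weekdays after a leap year and by 1 after a common year.
1977: Jan 1 is Saturday.
1978: Sunday
1979: Monday
1980: Tuesday (leap)
1981: Thursday
1982: Friday
1983: Saturday
1983 begins on a Saturday and is a common year.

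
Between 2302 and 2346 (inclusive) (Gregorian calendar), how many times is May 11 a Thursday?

7

Track May 11's weekday year by year (advancing +1, or +2 across a Feb 29):
  2302: Sun  2303: Mon (+1)  2304: Wed (+2)  2305: Thu (+1) ✓  2306: Fri (+1)
  2307: Sat (+1)  2308: Mon (+2)  2309: Tue (+1)  2310: Wed (+1)  2311: Thu (+1) ✓
  2312: Sat (+2)  2313: Sun (+1)  2314: Mon (+1)  2315: Tue (+1)  … (17 more years) …
  2333: Thu (+1) ✓  2334: Fri (+1)  2335: Sat (+1)  2336: Mon (+2)  2337: Tue (+1)
  2338: Wed (+1)  2339: Thu (+1) ✓  2340: Sat (+2)  2341: Sun (+1)  2342: Mon (+1)
  2343: Tue (+1)  2344: Thu (+2) ✓  2345: Fri (+1)  2346: Sat (+1)
Thursday years: 2305, 2311, 2316, 2322, 2333, 2339, 2344 — 7 in total.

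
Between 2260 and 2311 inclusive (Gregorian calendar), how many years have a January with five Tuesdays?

January has 31 days; it has five Tuesdays when Tuesday falls among the first (month-length − 28) days — i.e. when January 1 is one of Tuesday/Monday/Sunday.
January 1 by year: 2260:Sun✓ 2261:Tue✓ 2262:Wed 2263:Thu 2264:Fri 2265:Sun✓ 2266:Mon✓ 2267:Tue✓ 2268:Wed 2269:Fri 2270:Sat 2271:Sun✓ 2272:Mon✓ 2273:Wed 2274:Thu …(22 more)… 2297:Fri 2298:Sat 2299:Sun✓ 2300:Mon✓ 2301:Tue✓ 2302:Wed 2303:Thu 2304:Fri 2305:Sun✓ 2306:Mon✓ 2307:Tue✓ 2308:Wed 2309:Fri 2310:Sat 2311:Sun✓
Years with five Tuesdays: 2260, 2261, 2265, 2266, 2267, 2271, 2272, 2277, 2278, 2282, 2283, 2284, 2288, 2289, 2293, 2294, 2295, 2299, 2300, 2301, 2305, 2306, 2307, 2311 → 24.

24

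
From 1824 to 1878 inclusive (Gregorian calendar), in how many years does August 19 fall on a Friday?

Track August 19's weekday year by year (advancing +1, or +2 across a Feb 29):
  1824: Thu  1825: Fri (+1) ✓  1826: Sat (+1)  1827: Sun (+1)  1828: Tue (+2)
  1829: Wed (+1)  1830: Thu (+1)  1831: Fri (+1) ✓  1832: Sun (+2)  1833: Mon (+1)
  1834: Tue (+1)  1835: Wed (+1)  1836: Fri (+2) ✓  1837: Sat (+1)  … (27 more years) …
  1865: Sat (+1)  1866: Sun (+1)  1867: Mon (+1)  1868: Wed (+2)  1869: Thu (+1)
  1870: Fri (+1) ✓  1871: Sat (+1)  1872: Mon (+2)  1873: Tue (+1)  1874: Wed (+1)
  1875: Thu (+1)  1876: Sat (+2)  1877: Sun (+1)  1878: Mon (+1)
Friday years: 1825, 1831, 1836, 1842, 1853, 1859, 1864, 1870 — 8 in total.

8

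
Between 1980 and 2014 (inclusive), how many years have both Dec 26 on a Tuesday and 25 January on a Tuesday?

1

Check each year's weekday for Dec 26 and 25 January:
  1980: Fri/Fri  1981: Sat/Sun  1982: Sun/Mon  1983: Mon/Tue  1984: Wed/Wed  1985: Thu/Fri  1986: Fri/Sat  1987: Sat/Sun  1988: Mon/Mon  1989: Tue/Wed  1990: Wed/Thu  1991: Thu/Fri  1992: Sat/Sat  1993: Sun/Mon  …(7 more)…  2001: Wed/Thu  2002: Thu/Fri  2003: Fri/Sat  2004: Sun/Sun  2005: Mon/Tue  2006: Tue/Wed  2007: Wed/Thu  2008: Fri/Fri  2009: Sat/Sun  2010: Sun/Mon  2011: Mon/Tue  2012: Wed/Wed  2013: Thu/Fri  2014: Fri/Sat
Both conditions hold in: 2000 — 1.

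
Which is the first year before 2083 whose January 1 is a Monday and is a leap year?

2080

Jan 1 advances by 2 weekdays after a leap year and by 1 after a common year.
2083: Jan 1 is Friday.
2082: Thursday
2081: Wednesday
2080: Monday (leap)
2080 begins on a Monday and is a leap year.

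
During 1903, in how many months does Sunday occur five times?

4

A month of length L has five Sundays iff its first Sunday is on day ≤ L−28 (so day 1–3 in a 31-day month, 1–2 in a 30-day month, day 1 in a leap February).
Checking each month of 1903: Jan starts Thu (31d); Feb starts Sun (28d); Mar starts Sun (31d) ✓; Apr starts Wed (30d); May starts Fri (31d) ✓; Jun starts Mon (30d); Jul starts Wed (31d); Aug starts Sat (31d) ✓; Sep starts Tue (30d); Oct starts Thu (31d); Nov starts Sun (30d) ✓; Dec starts Tue (31d).
Five-Sunday months: March, May, August, November → 4.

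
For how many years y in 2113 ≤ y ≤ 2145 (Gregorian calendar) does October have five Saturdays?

October has 31 days; it has five Saturdays when Saturday falls among the first (month-length − 28) days — i.e. when October 1 is one of Saturday/Friday/Thursday.
October 1 by year: 2113:Sun 2114:Mon 2115:Tue 2116:Thu✓ 2117:Fri✓ 2118:Sat✓ 2119:Sun 2120:Tue 2121:Wed 2122:Thu✓ 2123:Fri✓ 2124:Sun 2125:Mon 2126:Tue 2127:Wed …(3 more)… 2131:Mon 2132:Wed 2133:Thu✓ 2134:Fri✓ 2135:Sat✓ 2136:Mon 2137:Tue 2138:Wed 2139:Thu✓ 2140:Sat✓ 2141:Sun 2142:Mon 2143:Tue 2144:Thu✓ 2145:Fri✓
Years with five Saturdays: 2116, 2117, 2118, 2122, 2123, 2128, 2129, 2133, 2134, 2135, 2139, 2140, 2144, 2145 → 14.

14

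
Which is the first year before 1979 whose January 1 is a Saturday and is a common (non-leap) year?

1977

Jan 1 advances by 2 weekdays after a leap year and by 1 after a common year.
1979: Jan 1 is Monday.
1978: Sunday
1977: Saturday
1977 begins on a Saturday and is a common year.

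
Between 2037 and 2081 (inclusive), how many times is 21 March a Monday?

7

Track 21 March's weekday year by year (advancing +1, or +2 across a Feb 29):
  2037: Sat  2038: Sun (+1)  2039: Mon (+1) ✓  2040: Wed (+2)  2041: Thu (+1)
  2042: Fri (+1)  2043: Sat (+1)  2044: Mon (+2) ✓  2045: Tue (+1)  2046: Wed (+1)
  2047: Thu (+1)  2048: Sat (+2)  2049: Sun (+1)  2050: Mon (+1) ✓  … (17 more years) …
  2068: Wed (+2)  2069: Thu (+1)  2070: Fri (+1)  2071: Sat (+1)  2072: Mon (+2) ✓
  2073: Tue (+1)  2074: Wed (+1)  2075: Thu (+1)  2076: Sat (+2)  2077: Sun (+1)
  2078: Mon (+1) ✓  2079: Tue (+1)  2080: Thu (+2)  2081: Fri (+1)
Monday years: 2039, 2044, 2050, 2061, 2067, 2072, 2078 — 7 in total.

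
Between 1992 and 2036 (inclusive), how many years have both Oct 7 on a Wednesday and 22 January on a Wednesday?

2

Check each year's weekday for Oct 7 and 22 January:
  1992: Wed/Wed ✓  1993: Thu/Fri  1994: Fri/Sat  1995: Sat/Sun  1996: Mon/Mon  1997: Tue/Wed  1998: Wed/Thu  1999: Thu/Fri  2000: Sat/Sat  2001: Sun/Mon  2002: Mon/Tue  2003: Tue/Wed  2004: Thu/Thu  2005: Fri/Sat  …(17 more)…  2023: Sat/Sun  2024: Mon/Mon  2025: Tue/Wed  2026: Wed/Thu  2027: Thu/Fri  2028: Sat/Sat  2029: Sun/Mon  2030: Mon/Tue  2031: Tue/Wed  2032: Thu/Thu  2033: Fri/Sat  2034: Sat/Sun  2035: Sun/Mon  2036: Tue/Tue
Both conditions hold in: 1992, 2020 — 2.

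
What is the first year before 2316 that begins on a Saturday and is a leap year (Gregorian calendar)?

Jan 1 advances by 2 weekdays after a leap year and by 1 after a common year.
2316: Jan 1 is Saturday (leap).
2315: Friday
2314: Thursday
2313: Wednesday
2312: Monday (leap)
2311: Sunday
2310: Saturday
2309: Friday
2308: Wednesday (leap)
2307: Tuesday
2306: Monday
2305: Sunday
2304: Friday (leap)
2303: Thursday
2302: Wednesday
2301: Tuesday
2300: Monday
2299: Sunday
2298: Saturday
2297: Friday
2296: Wednesday (leap)
2295: Tuesday
2294: Monday
2293: Sunday
2292: Friday (leap)
2291: Thursday
2290: Wednesday
2289: Tuesday
2288: Sunday (leap)
2287: Saturday
2286: Friday
2285: Thursday
2284: Tuesday (leap)
2283: Monday
2282: Sunday
2281: Saturday
2280: Thursday (leap)
2279: Wednesday
2278: Tuesday
2277: Monday
2276: Saturday (leap)
2276 begins on a Saturday and is a leap year.

2276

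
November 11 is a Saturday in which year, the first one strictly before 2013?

2006

From one year to the next, a fixed date's weekday advances by 1, or by 2 when a Feb 29 lies between the two dates.
2013: November 11 is Monday.
2012: Sunday (−1)
2011: Friday (−2)
2010: Thursday (−1)
2009: Wednesday (−1)
2008: Tuesday (−1)
2007: Sunday (−2)
2006: Saturday (−1)
November 11 falls on a Saturday in 2006.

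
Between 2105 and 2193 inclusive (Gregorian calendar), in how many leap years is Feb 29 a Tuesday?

Leap years in 2105–2193: 22 of them.
Feb 29 weekday advances by 5 (mod 7) from one leap year to the next four years later (or differs when a century non-leap intervenes).
Leap-day weekdays: 2108:Wed 2112:Mon 2116:Sat 2120:Thu 2124:Tue✓ 2128:Sun 2132:Fri 2136:Wed 2140:Mon 2144:Sat 2148:Thu 2152:Tue✓ 2156:Sun 2160:Fri 2164:Wed 2168:Mon 2172:Sat 2176:Thu 2180:Tue✓ 2184:Sun 2188:Fri 2192:Wed
Tuesday: 2124, 2152, 2180 → 3.

3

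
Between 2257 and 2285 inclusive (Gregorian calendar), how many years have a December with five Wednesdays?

13

December has 31 days; it has five Wednesdays when Wednesday falls among the first (month-length − 28) days — i.e. when December 1 is one of Wednesday/Tuesday/Monday.
December 1 by year: 2257:Tue✓ 2258:Wed✓ 2259:Thu 2260:Sat 2261:Sun 2262:Mon✓ 2263:Tue✓ 2264:Thu 2265:Fri 2266:Sat 2267:Sun 2268:Tue✓ 2269:Wed✓ 2270:Thu 2271:Fri 2272:Sun 2273:Mon✓ 2274:Tue✓ 2275:Wed✓ 2276:Fri 2277:Sat 2278:Sun 2279:Mon✓ 2280:Wed✓ 2281:Thu 2282:Fri 2283:Sat 2284:Mon✓ 2285:Tue✓
Years with five Wednesdays: 2257, 2258, 2262, 2263, 2268, 2269, 2273, 2274, 2275, 2279, 2280, 2284, 2285 → 13.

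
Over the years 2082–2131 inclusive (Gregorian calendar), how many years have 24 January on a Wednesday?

7

Track 24 January's weekday year by year (advancing +1, or +2 across a Feb 29):
  2082: Sat  2083: Sun (+1)  2084: Mon (+1)  2085: Wed (+2) ✓  2086: Thu (+1)
  2087: Fri (+1)  2088: Sat (+1)  2089: Mon (+2)  2090: Tue (+1)  2091: Wed (+1) ✓
  2092: Thu (+1)  2093: Sat (+2)  2094: Sun (+1)  2095: Mon (+1)  … (22 more years) …
  2118: Mon (+1)  2119: Tue (+1)  2120: Wed (+1) ✓  2121: Fri (+2)  2122: Sat (+1)
  2123: Sun (+1)  2124: Mon (+1)  2125: Wed (+2) ✓  2126: Thu (+1)  2127: Fri (+1)
  2128: Sat (+1)  2129: Mon (+2)  2130: Tue (+1)  2131: Wed (+1) ✓
Wednesday years: 2085, 2091, 2103, 2114, 2120, 2125, 2131 — 7 in total.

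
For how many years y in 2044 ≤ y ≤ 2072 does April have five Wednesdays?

8

April has 30 days; it has five Wednesdays when Wednesday falls among the first (month-length − 28) days — i.e. when April 1 is one of Wednesday/Tuesday.
April 1 by year: 2044:Fri 2045:Sat 2046:Sun 2047:Mon 2048:Wed✓ 2049:Thu 2050:Fri 2051:Sat 2052:Mon 2053:Tue✓ 2054:Wed✓ 2055:Thu 2056:Sat 2057:Sun 2058:Mon 2059:Tue✓ 2060:Thu 2061:Fri 2062:Sat 2063:Sun 2064:Tue✓ 2065:Wed✓ 2066:Thu 2067:Fri 2068:Sun 2069:Mon 2070:Tue✓ 2071:Wed✓ 2072:Fri
Years with five Wednesdays: 2048, 2053, 2054, 2059, 2064, 2065, 2070, 2071 → 8.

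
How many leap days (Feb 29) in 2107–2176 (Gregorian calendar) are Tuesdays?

2

Leap years in 2107–2176: 18 of them.
Feb 29 weekday advances by 5 (mod 7) from one leap year to the next four years later (or differs when a century non-leap intervenes).
Leap-day weekdays: 2108:Wed 2112:Mon 2116:Sat 2120:Thu 2124:Tue✓ 2128:Sun 2132:Fri 2136:Wed 2140:Mon 2144:Sat 2148:Thu 2152:Tue✓ 2156:Sun 2160:Fri 2164:Wed 2168:Mon 2172:Sat 2176:Thu
Tuesday: 2124, 2152 → 2.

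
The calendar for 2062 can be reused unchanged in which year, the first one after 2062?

2073

Two years share a calendar iff Jan 1 falls on the same weekday and both are leap or both are common. 2062: Jan 1 is Sunday, common year.
2063: Jan 1 Monday, common
2064: Jan 1 Tuesday, leap
2065: Jan 1 Thursday, common
2066: Jan 1 Friday, common
2067: Jan 1 Saturday, common
2068: Jan 1 Sunday, leap
2069: Jan 1 Tuesday, common
2070: Jan 1 Wednesday, common
2071: Jan 1 Thursday, common
2072: Jan 1 Friday, leap
2073: Jan 1 Sunday, common
2073 matches on both conditions.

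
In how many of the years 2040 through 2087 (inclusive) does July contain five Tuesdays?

22

July has 31 days; it has five Tuesdays when Tuesday falls among the first (month-length − 28) days — i.e. when July 1 is one of Tuesday/Monday/Sunday.
July 1 by year: 2040:Sun✓ 2041:Mon✓ 2042:Tue✓ 2043:Wed 2044:Fri 2045:Sat 2046:Sun✓ 2047:Mon✓ 2048:Wed 2049:Thu 2050:Fri 2051:Sat 2052:Mon✓ 2053:Tue✓ 2054:Wed …(18 more)… 2073:Sat 2074:Sun✓ 2075:Mon✓ 2076:Wed 2077:Thu 2078:Fri 2079:Sat 2080:Mon✓ 2081:Tue✓ 2082:Wed 2083:Thu 2084:Sat 2085:Sun✓ 2086:Mon✓ 2087:Tue✓
Years with five Tuesdays: 2040, 2041, 2042, 2046, 2047, 2052, 2053, 2057, 2058, 2059, 2063, 2064, 2068, 2069, 2070, 2074, 2075, 2080, 2081, 2085, 2086, 2087 → 22.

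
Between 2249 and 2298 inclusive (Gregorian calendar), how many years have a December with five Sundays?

21

December has 31 days; it has five Sundays when Sunday falls among the first (month-length − 28) days — i.e. when December 1 is one of Sunday/Saturday/Friday.
December 1 by year: 2249:Sat✓ 2250:Sun✓ 2251:Mon 2252:Wed 2253:Thu 2254:Fri✓ 2255:Sat✓ 2256:Mon 2257:Tue 2258:Wed 2259:Thu 2260:Sat✓ 2261:Sun✓ 2262:Mon 2263:Tue …(20 more)… 2284:Mon 2285:Tue 2286:Wed 2287:Thu 2288:Sat✓ 2289:Sun✓ 2290:Mon 2291:Tue 2292:Thu 2293:Fri✓ 2294:Sat✓ 2295:Sun✓ 2296:Tue 2297:Wed 2298:Thu
Years with five Sundays: 2249, 2250, 2254, 2255, 2260, 2261, 2265, 2266, 2267, 2271, 2272, 2276, 2277, 2278, 2282, 2283, 2288, 2289, 2293, 2294, 2295 → 21.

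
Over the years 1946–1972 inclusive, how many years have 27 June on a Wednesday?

Track 27 June's weekday year by year (advancing +1, or +2 across a Feb 29):
  1946: Thu  1947: Fri (+1)  1948: Sun (+2)  1949: Mon (+1)  1950: Tue (+1)
  1951: Wed (+1) ✓  1952: Fri (+2)  1953: Sat (+1)  1954: Sun (+1)  1955: Mon (+1)
  1956: Wed (+2) ✓  1957: Thu (+1)  1958: Fri (+1)  1959: Sat (+1)  1960: Mon (+2)
  1961: Tue (+1)  1962: Wed (+1) ✓  1963: Thu (+1)  1964: Sat (+2)  1965: Sun (+1)
  1966: Mon (+1)  1967: Tue (+1)  1968: Thu (+2)  1969: Fri (+1)  1970: Sat (+1)
  1971: Sun (+1)  1972: Tue (+2)
Wednesday years: 1951, 1956, 1962 — 3 in total.

3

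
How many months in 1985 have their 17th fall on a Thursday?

2

Check the 17th of each month of 1985: Jan 17: Thu, Feb 17: Sun, Mar 17: Sun, Apr 17: Wed, May 17: Fri, Jun 17: Mon, Jul 17: Wed, Aug 17: Sat, Sep 17: Tue, Oct 17: Thu, Nov 17: Sun, Dec 17: Tue.
Thursday occurs in January, October — 2 months.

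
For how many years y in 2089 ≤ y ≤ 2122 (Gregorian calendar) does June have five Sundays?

9

June has 30 days; it has five Sundays when Sunday falls among the first (month-length − 28) days — i.e. when June 1 is one of Sunday/Saturday.
June 1 by year: 2089:Wed 2090:Thu 2091:Fri 2092:Sun✓ 2093:Mon 2094:Tue 2095:Wed 2096:Fri 2097:Sat✓ 2098:Sun✓ 2099:Mon 2100:Tue 2101:Wed 2102:Thu 2103:Fri …(4 more)… 2108:Fri 2109:Sat✓ 2110:Sun✓ 2111:Mon 2112:Wed 2113:Thu 2114:Fri 2115:Sat✓ 2116:Mon 2117:Tue 2118:Wed 2119:Thu 2120:Sat✓ 2121:Sun✓ 2122:Mon
Years with five Sundays: 2092, 2097, 2098, 2104, 2109, 2110, 2115, 2120, 2121 → 9.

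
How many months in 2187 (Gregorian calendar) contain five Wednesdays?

4

A month of length L has five Wednesdays iff its first Wednesday is on day ≤ L−28 (so day 1–3 in a 31-day month, 1–2 in a 30-day month, day 1 in a leap February).
Checking each month of 2187: Jan starts Mon (31d) ✓; Feb starts Thu (28d); Mar starts Thu (31d); Apr starts Sun (30d); May starts Tue (31d) ✓; Jun starts Fri (30d); Jul starts Sun (31d); Aug starts Wed (31d) ✓; Sep starts Sat (30d); Oct starts Mon (31d) ✓; Nov starts Thu (30d); Dec starts Sat (31d).
Five-Wednesday months: January, May, August, October → 4.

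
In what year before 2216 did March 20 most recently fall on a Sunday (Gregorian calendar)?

From one year to the next, a fixed date's weekday advances by 1, or by 2 when a Feb 29 lies between the two dates.
2216: March 20 is Wednesday.
2215: Monday (−2)
2214: Sunday (−1)
March 20 falls on a Sunday in 2214.

2214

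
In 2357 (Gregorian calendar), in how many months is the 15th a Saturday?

Check the 15th of each month of 2357: Jan 15: Tue, Feb 15: Fri, Mar 15: Fri, Apr 15: Mon, May 15: Wed, Jun 15: Sat, Jul 15: Mon, Aug 15: Thu, Sep 15: Sun, Oct 15: Tue, Nov 15: Fri, Dec 15: Sun.
Saturday occurs in June — 1 month.

1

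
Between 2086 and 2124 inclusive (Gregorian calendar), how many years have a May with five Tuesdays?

16

May has 31 days; it has five Tuesdays when Tuesday falls among the first (month-length − 28) days — i.e. when May 1 is one of Tuesday/Monday/Sunday.
May 1 by year: 2086:Wed 2087:Thu 2088:Sat 2089:Sun✓ 2090:Mon✓ 2091:Tue✓ 2092:Thu 2093:Fri 2094:Sat 2095:Sun✓ 2096:Tue✓ 2097:Wed 2098:Thu 2099:Fri 2100:Sat …(9 more)… 2110:Thu 2111:Fri 2112:Sun✓ 2113:Mon✓ 2114:Tue✓ 2115:Wed 2116:Fri 2117:Sat 2118:Sun✓ 2119:Mon✓ 2120:Wed 2121:Thu 2122:Fri 2123:Sat 2124:Mon✓
Years with five Tuesdays: 2089, 2090, 2091, 2095, 2096, 2101, 2102, 2103, 2107, 2108, 2112, 2113, 2114, 2118, 2119, 2124 → 16.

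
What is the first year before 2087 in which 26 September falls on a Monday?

2078

From one year to the next, a fixed date's weekday advances by 1, or by 2 when a Feb 29 lies between the two dates.
2087: September 26 is Friday.
2086: Thursday (−1)
2085: Wednesday (−1)
2084: Tuesday (−1)
2083: Sunday (−2)
2082: Saturday (−1)
2081: Friday (−1)
2080: Thursday (−1)
2079: Tuesday (−2)
2078: Monday (−1)
26 September falls on a Monday in 2078.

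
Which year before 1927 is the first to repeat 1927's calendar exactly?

1921

Two years share a calendar iff Jan 1 falls on the same weekday and both are leap or both are common. 1927: Jan 1 is Saturday, common year.
1926: Jan 1 Friday, common
1925: Jan 1 Thursday, common
1924: Jan 1 Tuesday, leap
1923: Jan 1 Monday, common
1922: Jan 1 Sunday, common
1921: Jan 1 Saturday, common
1921 matches on both conditions.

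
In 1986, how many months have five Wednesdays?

5

A month of length L has five Wednesdays iff its first Wednesday is on day ≤ L−28 (so day 1–3 in a 31-day month, 1–2 in a 30-day month, day 1 in a leap February).
Checking each month of 1986: Jan starts Wed (31d) ✓; Feb starts Sat (28d); Mar starts Sat (31d); Apr starts Tue (30d) ✓; May starts Thu (31d); Jun starts Sun (30d); Jul starts Tue (31d) ✓; Aug starts Fri (31d); Sep starts Mon (30d); Oct starts Wed (31d) ✓; Nov starts Sat (30d); Dec starts Mon (31d) ✓.
Five-Wednesday months: January, April, July, October, December → 5.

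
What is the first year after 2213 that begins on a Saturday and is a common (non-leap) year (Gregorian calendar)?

2214

Jan 1 advances by 2 weekdays after a leap year and by 1 after a common year.
2213: Jan 1 is Friday.
2214: Saturday
2214 begins on a Saturday and is a common year.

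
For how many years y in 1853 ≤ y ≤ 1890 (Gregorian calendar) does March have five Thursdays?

17

March has 31 days; it has five Thursdays when Thursday falls among the first (month-length − 28) days — i.e. when March 1 is one of Thursday/Wednesday/Tuesday.
March 1 by year: 1853:Tue✓ 1854:Wed✓ 1855:Thu✓ 1856:Sat 1857:Sun 1858:Mon 1859:Tue✓ 1860:Thu✓ 1861:Fri 1862:Sat 1863:Sun 1864:Tue✓ 1865:Wed✓ 1866:Thu✓ 1867:Fri …(8 more)… 1876:Wed✓ 1877:Thu✓ 1878:Fri 1879:Sat 1880:Mon 1881:Tue✓ 1882:Wed✓ 1883:Thu✓ 1884:Sat 1885:Sun 1886:Mon 1887:Tue✓ 1888:Thu✓ 1889:Fri 1890:Sat
Years with five Thursdays: 1853, 1854, 1855, 1859, 1860, 1864, 1865, 1866, 1870, 1871, 1876, 1877, 1881, 1882, 1883, 1887, 1888 → 17.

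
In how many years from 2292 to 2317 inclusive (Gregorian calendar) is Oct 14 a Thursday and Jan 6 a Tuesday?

Check each year's weekday for Oct 14 and Jan 6:
  2292: Fri/Wed  2293: Sat/Fri  2294: Sun/Sat  2295: Mon/Sun  2296: Wed/Mon  2297: Thu/Wed  2298: Fri/Thu  2299: Sat/Fri  2300: Sun/Sat  2301: Mon/Sun  2302: Tue/Mon  2303: Wed/Tue  2304: Fri/Wed  2305: Sat/Fri  2306: Sun/Sat  2307: Mon/Sun  2308: Wed/Mon  2309: Thu/Wed  2310: Fri/Thu  2311: Sat/Fri  2312: Mon/Sat  2313: Tue/Mon  2314: Wed/Tue  2315: Thu/Wed  2316: Sat/Thu  2317: Sun/Sat
Both conditions hold in: no year — 0.

0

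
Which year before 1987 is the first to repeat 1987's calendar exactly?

Two years share a calendar iff Jan 1 falls on the same weekday and both are leap or both are common. 1987: Jan 1 is Thursday, common year.
1986: Jan 1 Wednesday, common
1985: Jan 1 Tuesday, common
1984: Jan 1 Sunday, leap
1983: Jan 1 Saturday, common
1982: Jan 1 Friday, common
1981: Jan 1 Thursday, common
1981 matches on both conditions.

1981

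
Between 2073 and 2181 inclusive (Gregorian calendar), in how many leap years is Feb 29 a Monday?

3

Leap years in 2073–2181: 26 of them.
Feb 29 weekday advances by 5 (mod 7) from one leap year to the next four years later (or differs when a century non-leap intervenes).
Leap-day weekdays: 2076:Sat 2080:Thu 2084:Tue 2088:Sun 2092:Fri 2096:Wed 2104:Fri 2108:Wed 2112:Mon✓ 2116:Sat 2120:Thu 2124:Tue 2128:Sun 2132:Fri 2136:Wed 2140:Mon✓ 2144:Sat 2148:Thu 2152:Tue 2156:Sun 2160:Fri 2164:Wed 2168:Mon✓ 2172:Sat 2176:Thu 2180:Tue
Monday: 2112, 2140, 2168 → 3.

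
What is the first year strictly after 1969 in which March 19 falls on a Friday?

1971

From one year to the next, a fixed date's weekday advances by 1, or by 2 when a Feb 29 lies between the two dates.
1969: March 19 is Wednesday.
1970: Thursday (+1)
1971: Friday (+1)
March 19 falls on a Friday in 1971.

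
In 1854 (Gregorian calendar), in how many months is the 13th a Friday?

Check the 13th of each month of 1854: Jan 13: Fri, Feb 13: Mon, Mar 13: Mon, Apr 13: Thu, May 13: Sat, Jun 13: Tue, Jul 13: Thu, Aug 13: Sun, Sep 13: Wed, Oct 13: Fri, Nov 13: Mon, Dec 13: Wed.
Friday occurs in January, October — 2 months.

2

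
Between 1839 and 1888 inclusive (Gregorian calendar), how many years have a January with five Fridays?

January has 31 days; it has five Fridays when Friday falls among the first (month-length − 28) days — i.e. when January 1 is one of Friday/Thursday/Wednesday.
January 1 by year: 1839:Tue 1840:Wed✓ 1841:Fri✓ 1842:Sat 1843:Sun 1844:Mon 1845:Wed✓ 1846:Thu✓ 1847:Fri✓ 1848:Sat 1849:Mon 1850:Tue 1851:Wed✓ 1852:Thu✓ 1853:Sat …(20 more)… 1874:Thu✓ 1875:Fri✓ 1876:Sat 1877:Mon 1878:Tue 1879:Wed✓ 1880:Thu✓ 1881:Sat 1882:Sun 1883:Mon 1884:Tue 1885:Thu✓ 1886:Fri✓ 1887:Sat 1888:Sun
Years with five Fridays: 1840, 1841, 1845, 1846, 1847, 1851, 1852, 1857, 1858, 1862, 1863, 1864, 1868, 1869, 1873, 1874, 1875, 1879, 1880, 1885, 1886 → 21.

21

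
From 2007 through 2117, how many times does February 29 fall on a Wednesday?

Leap years in 2007–2117: 27 of them.
Feb 29 weekday advances by 5 (mod 7) from one leap year to the next four years later (or differs when a century non-leap intervenes).
Leap-day weekdays: 2008:Fri 2012:Wed✓ 2016:Mon 2020:Sat 2024:Thu 2028:Tue 2032:Sun 2036:Fri 2040:Wed✓ 2044:Mon 2048:Sat 2052:Thu 2056:Tue 2060:Sun 2064:Fri 2068:Wed✓ 2072:Mon 2076:Sat 2080:Thu 2084:Tue 2088:Sun 2092:Fri 2096:Wed✓ 2104:Fri 2108:Wed✓ 2112:Mon 2116:Sat
Wednesday: 2012, 2040, 2068, 2096, 2108 → 5.

5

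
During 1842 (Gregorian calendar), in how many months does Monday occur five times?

4

A month of length L has five Mondays iff its first Monday is on day ≤ L−28 (so day 1–3 in a 31-day month, 1–2 in a 30-day month, day 1 in a leap February).
Checking each month of 1842: Jan starts Sat (31d) ✓; Feb starts Tue (28d); Mar starts Tue (31d); Apr starts Fri (30d); May starts Sun (31d) ✓; Jun starts Wed (30d); Jul starts Fri (31d); Aug starts Mon (31d) ✓; Sep starts Thu (30d); Oct starts Sat (31d) ✓; Nov starts Tue (30d); Dec starts Thu (31d).
Five-Monday months: January, May, August, October → 4.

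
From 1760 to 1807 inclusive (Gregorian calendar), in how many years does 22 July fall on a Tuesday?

Track 22 July's weekday year by year (advancing +1, or +2 across a Feb 29):
  1760: Tue ✓  1761: Wed (+1)  1762: Thu (+1)  1763: Fri (+1)  1764: Sun (+2)
  1765: Mon (+1)  1766: Tue (+1) ✓  1767: Wed (+1)  1768: Fri (+2)  1769: Sat (+1)
  1770: Sun (+1)  1771: Mon (+1)  1772: Wed (+2)  1773: Thu (+1)  … (20 more years) …
  1794: Tue (+1) ✓  1795: Wed (+1)  1796: Fri (+2)  1797: Sat (+1)  1798: Sun (+1)
  1799: Mon (+1)  1800: Tue (+1) ✓  1801: Wed (+1)  1802: Thu (+1)  1803: Fri (+1)
  1804: Sun (+2)  1805: Mon (+1)  1806: Tue (+1) ✓  1807: Wed (+1)
Tuesday years: 1760, 1766, 1777, 1783, 1788, 1794, 1800, 1806 — 8 in total.

8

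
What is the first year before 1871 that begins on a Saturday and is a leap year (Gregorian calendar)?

1848

Jan 1 advances by 2 weekdays after a leap year and by 1 after a common year.
1871: Jan 1 is Sunday.
1870: Saturday
1869: Friday
1868: Wednesday (leap)
1867: Tuesday
1866: Monday
1865: Sunday
1864: Friday (leap)
1863: Thursday
1862: Wednesday
1861: Tuesday
1860: Sunday (leap)
1859: Saturday
1858: Friday
1857: Thursday
1856: Tuesday (leap)
1855: Monday
1854: Sunday
1853: Saturday
1852: Thursday (leap)
1851: Wednesday
1850: Tuesday
1849: Monday
1848: Saturday (leap)
1848 begins on a Saturday and is a leap year.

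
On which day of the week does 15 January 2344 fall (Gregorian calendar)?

Saturday

January 1, 2344 is a Saturday.
January 15 is day 15 of the year, i.e. 14 days after Jan 1.
14 mod 7 = 0, so advance 0 weekdays from Saturday: Saturday.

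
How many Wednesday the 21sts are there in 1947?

1

Check the 21st of each month of 1947: Jan 21: Tue, Feb 21: Fri, Mar 21: Fri, Apr 21: Mon, May 21: Wed, Jun 21: Sat, Jul 21: Mon, Aug 21: Thu, Sep 21: Sun, Oct 21: Tue, Nov 21: Fri, Dec 21: Sun.
Wednesday occurs in May — 1 month.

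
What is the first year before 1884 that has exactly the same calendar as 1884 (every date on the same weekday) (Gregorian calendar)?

1856

Two years share a calendar iff Jan 1 falls on the same weekday and both are leap or both are common. 1884: Jan 1 is Tuesday, leap year.
1883: Jan 1 Monday, common
1882: Jan 1 Sunday, common
1881: Jan 1 Saturday, common
1880: Jan 1 Thursday, leap
1879: Jan 1 Wednesday, common
1878: Jan 1 Tuesday, common
1877: Jan 1 Monday, common
1876: Jan 1 Saturday, leap
1875: Jan 1 Friday, common
1874: Jan 1 Thursday, common
1873: Jan 1 Wednesday, common
1872: Jan 1 Monday, leap
1871: Jan 1 Sunday, common
1870: Jan 1 Saturday, common
1869: Jan 1 Friday, common
1868: Jan 1 Wednesday, leap
1867: Jan 1 Tuesday, common
1866: Jan 1 Monday, common
1865: Jan 1 Sunday, common
1864: Jan 1 Friday, leap
1863: Jan 1 Thursday, common
1862: Jan 1 Wednesday, common
1861: Jan 1 Tuesday, common
1860: Jan 1 Sunday, leap
1859: Jan 1 Saturday, common
1858: Jan 1 Friday, common
1857: Jan 1 Thursday, common
1856: Jan 1 Tuesday, leap
1856 matches on both conditions.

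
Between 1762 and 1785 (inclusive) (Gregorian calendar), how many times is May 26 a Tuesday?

Track May 26's weekday year by year (advancing +1, or +2 across a Feb 29):
  1762: Wed  1763: Thu (+1)  1764: Sat (+2)  1765: Sun (+1)  1766: Mon (+1)
  1767: Tue (+1) ✓  1768: Thu (+2)  1769: Fri (+1)  1770: Sat (+1)  1771: Sun (+1)
  1772: Tue (+2) ✓  1773: Wed (+1)  1774: Thu (+1)  1775: Fri (+1)  1776: Sun (+2)
  1777: Mon (+1)  1778: Tue (+1) ✓  1779: Wed (+1)  1780: Fri (+2)  1781: Sat (+1)
  1782: Sun (+1)  1783: Mon (+1)  1784: Wed (+2)  1785: Thu (+1)
Tuesday years: 1767, 1772, 1778 — 3 in total.

3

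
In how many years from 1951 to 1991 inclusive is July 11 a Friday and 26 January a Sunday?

Check each year's weekday for July 11 and 26 January:
  1951: Wed/Fri  1952: Fri/Sat  1953: Sat/Mon  1954: Sun/Tue  1955: Mon/Wed  1956: Wed/Thu  1957: Thu/Sat  1958: Fri/Sun ✓  1959: Sat/Mon  1960: Mon/Tue  1961: Tue/Thu  1962: Wed/Fri  1963: Thu/Sat  1964: Sat/Sun  …(13 more)…  1978: Tue/Thu  1979: Wed/Fri  1980: Fri/Sat  1981: Sat/Mon  1982: Sun/Tue  1983: Mon/Wed  1984: Wed/Thu  1985: Thu/Sat  1986: Fri/Sun ✓  1987: Sat/Mon  1988: Mon/Tue  1989: Tue/Thu  1990: Wed/Fri  1991: Thu/Sat
Both conditions hold in: 1958, 1969, 1975, 1986 — 4.

4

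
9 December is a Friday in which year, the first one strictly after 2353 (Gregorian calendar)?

2355

From one year to the next, a fixed date's weekday advances by 1, or by 2 when a Feb 29 lies between the two dates.
2353: December 9 is Wednesday.
2354: Thursday (+1)
2355: Friday (+1)
9 December falls on a Friday in 2355.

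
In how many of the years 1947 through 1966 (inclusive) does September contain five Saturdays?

September has 30 days; it has five Saturdays when Saturday falls among the first (month-length − 28) days — i.e. when September 1 is one of Saturday/Friday.
September 1 by year: 1947:Mon 1948:Wed 1949:Thu 1950:Fri✓ 1951:Sat✓ 1952:Mon 1953:Tue 1954:Wed 1955:Thu 1956:Sat✓ 1957:Sun 1958:Mon 1959:Tue 1960:Thu 1961:Fri✓ 1962:Sat✓ 1963:Sun 1964:Tue 1965:Wed 1966:Thu
Years with five Saturdays: 1950, 1951, 1956, 1961, 1962 → 5.

5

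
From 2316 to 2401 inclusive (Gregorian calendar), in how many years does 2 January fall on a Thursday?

12

Track 2 January's weekday year by year (advancing +1, or +2 across a Feb 29):
  2316: Sun  2317: Tue (+2)  2318: Wed (+1)  2319: Thu (+1) ✓  2320: Fri (+1)
  2321: Sun (+2)  2322: Mon (+1)  2323: Tue (+1)  2324: Wed (+1)  2325: Fri (+2)
  2326: Sat (+1)  2327: Sun (+1)  2328: Mon (+1)  2329: Wed (+2)  … (58 more years) …
  2388: Sat (+1)  2389: Mon (+2)  2390: Tue (+1)  2391: Wed (+1)  2392: Thu (+1) ✓
  2393: Sat (+2)  2394: Sun (+1)  2395: Mon (+1)  2396: Tue (+1)  2397: Thu (+2) ✓
  2398: Fri (+1)  2399: Sat (+1)  2400: Sun (+1)  2401: Tue (+2)
Thursday years: 2319, 2330, 2336, 2341, 2347, 2358, 2364, 2369, 2375, 2386, 2392, 2397 — 12 in total.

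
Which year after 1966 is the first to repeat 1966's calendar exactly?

1977

Two years share a calendar iff Jan 1 falls on the same weekday and both are leap or both are common. 1966: Jan 1 is Saturday, common year.
1967: Jan 1 Sunday, common
1968: Jan 1 Monday, leap
1969: Jan 1 Wednesday, common
1970: Jan 1 Thursday, common
1971: Jan 1 Friday, common
1972: Jan 1 Saturday, leap
1973: Jan 1 Monday, common
1974: Jan 1 Tuesday, common
1975: Jan 1 Wednesday, common
1976: Jan 1 Thursday, leap
1977: Jan 1 Saturday, common
1977 matches on both conditions.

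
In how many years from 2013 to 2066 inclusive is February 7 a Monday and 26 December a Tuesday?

2

Check each year's weekday for February 7 and 26 December:
  2013: Thu/Thu  2014: Fri/Fri  2015: Sat/Sat  2016: Sun/Mon  2017: Tue/Tue  2018: Wed/Wed  2019: Thu/Thu  2020: Fri/Sat  2021: Sun/Sun  2022: Mon/Mon  2023: Tue/Tue  2024: Wed/Thu  2025: Fri/Fri  2026: Sat/Sat  …(26 more)…  2053: Fri/Fri  2054: Sat/Sat  2055: Sun/Sun  2056: Mon/Tue ✓  2057: Wed/Wed  2058: Thu/Thu  2059: Fri/Fri  2060: Sat/Sun  2061: Mon/Mon  2062: Tue/Tue  2063: Wed/Wed  2064: Thu/Fri  2065: Sat/Sat  2066: Sun/Sun
Both conditions hold in: 2028, 2056 — 2.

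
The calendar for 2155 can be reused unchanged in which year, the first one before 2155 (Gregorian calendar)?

2149

Two years share a calendar iff Jan 1 falls on the same weekday and both are leap or both are common. 2155: Jan 1 is Wednesday, common year.
2154: Jan 1 Tuesday, common
2153: Jan 1 Monday, common
2152: Jan 1 Saturday, leap
2151: Jan 1 Friday, common
2150: Jan 1 Thursday, common
2149: Jan 1 Wednesday, common
2149 matches on both conditions.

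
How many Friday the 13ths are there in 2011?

Check the 13th of each month of 2011: Jan 13: Thu, Feb 13: Sun, Mar 13: Sun, Apr 13: Wed, May 13: Fri, Jun 13: Mon, Jul 13: Wed, Aug 13: Sat, Sep 13: Tue, Oct 13: Thu, Nov 13: Sun, Dec 13: Tue.
Friday occurs in May — 1 month.

1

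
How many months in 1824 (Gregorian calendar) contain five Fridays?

A month of length L has five Fridays iff its first Friday is on day ≤ L−28 (so day 1–3 in a 31-day month, 1–2 in a 30-day month, day 1 in a leap February).
Checking each month of 1824: Jan starts Thu (31d) ✓; Feb starts Sun (29d); Mar starts Mon (31d); Apr starts Thu (30d) ✓; May starts Sat (31d); Jun starts Tue (30d); Jul starts Thu (31d) ✓; Aug starts Sun (31d); Sep starts Wed (30d); Oct starts Fri (31d) ✓; Nov starts Mon (30d); Dec starts Wed (31d) ✓.
Five-Friday months: January, April, July, October, December → 5.

5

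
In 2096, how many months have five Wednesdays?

4

A month of length L has five Wednesdays iff its first Wednesday is on day ≤ L−28 (so day 1–3 in a 31-day month, 1–2 in a 30-day month, day 1 in a leap February).
Checking each month of 2096: Jan starts Sun (31d); Feb starts Wed (29d) ✓; Mar starts Thu (31d); Apr starts Sun (30d); May starts Tue (31d) ✓; Jun starts Fri (30d); Jul starts Sun (31d); Aug starts Wed (31d) ✓; Sep starts Sat (30d); Oct starts Mon (31d) ✓; Nov starts Thu (30d); Dec starts Sat (31d).
Five-Wednesday months: February, May, August, October → 4.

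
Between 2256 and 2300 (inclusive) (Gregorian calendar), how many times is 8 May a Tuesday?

7

Track 8 May's weekday year by year (advancing +1, or +2 across a Feb 29):
  2256: Thu  2257: Fri (+1)  2258: Sat (+1)  2259: Sun (+1)  2260: Tue (+2) ✓
  2261: Wed (+1)  2262: Thu (+1)  2263: Fri (+1)  2264: Sun (+2)  2265: Mon (+1)
  2266: Tue (+1) ✓  2267: Wed (+1)  2268: Fri (+2)  2269: Sat (+1)  … (17 more years) …
  2287: Sun (+1)  2288: Tue (+2) ✓  2289: Wed (+1)  2290: Thu (+1)  2291: Fri (+1)
  2292: Sun (+2)  2293: Mon (+1)  2294: Tue (+1) ✓  2295: Wed (+1)  2296: Fri (+2)
  2297: Sat (+1)  2298: Sun (+1)  2299: Mon (+1)  2300: Tue (+1) ✓
Tuesday years: 2260, 2266, 2277, 2283, 2288, 2294, 2300 — 7 in total.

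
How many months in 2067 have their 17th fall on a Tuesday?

1

Check the 17th of each month of 2067: Jan 17: Mon, Feb 17: Thu, Mar 17: Thu, Apr 17: Sun, May 17: Tue, Jun 17: Fri, Jul 17: Sun, Aug 17: Wed, Sep 17: Sat, Oct 17: Mon, Nov 17: Thu, Dec 17: Sat.
Tuesday occurs in May — 1 month.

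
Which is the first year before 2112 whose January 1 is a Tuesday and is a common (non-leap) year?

2109

Jan 1 advances by 2 weekdays after a leap year and by 1 after a common year.
2112: Jan 1 is Friday (leap).
2111: Thursday
2110: Wednesday
2109: Tuesday
2109 begins on a Tuesday and is a common year.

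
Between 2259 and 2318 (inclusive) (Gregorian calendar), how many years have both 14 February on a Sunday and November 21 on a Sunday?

6

Check each year's weekday for 14 February and November 21:
  2259: Mon/Mon  2260: Tue/Wed  2261: Thu/Thu  2262: Fri/Fri  2263: Sat/Sat  2264: Sun/Mon  2265: Tue/Tue  2266: Wed/Wed  2267: Thu/Thu  2268: Fri/Sat  2269: Sun/Sun ✓  2270: Mon/Mon  2271: Tue/Tue  2272: Wed/Thu  …(32 more)…  2305: Tue/Tue  2306: Wed/Wed  2307: Thu/Thu  2308: Fri/Sat  2309: Sun/Sun ✓  2310: Mon/Mon  2311: Tue/Tue  2312: Wed/Thu  2313: Fri/Fri  2314: Sat/Sat  2315: Sun/Sun ✓  2316: Mon/Tue  2317: Wed/Wed  2318: Thu/Thu
Both conditions hold in: 2269, 2275, 2286, 2297, 2309, 2315 — 6.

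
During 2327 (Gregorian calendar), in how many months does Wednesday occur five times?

A month of length L has five Wednesdays iff its first Wednesday is on day ≤ L−28 (so day 1–3 in a 31-day month, 1–2 in a 30-day month, day 1 in a leap February).
Checking each month of 2327: Jan starts Sat (31d); Feb starts Tue (28d); Mar starts Tue (31d) ✓; Apr starts Fri (30d); May starts Sun (31d); Jun starts Wed (30d) ✓; Jul starts Fri (31d); Aug starts Mon (31d) ✓; Sep starts Thu (30d); Oct starts Sat (31d); Nov starts Tue (30d) ✓; Dec starts Thu (31d).
Five-Wednesday months: March, June, August, November → 4.

4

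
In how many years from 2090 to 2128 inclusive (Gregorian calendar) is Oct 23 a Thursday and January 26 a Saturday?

Check each year's weekday for Oct 23 and January 26:
  2090: Mon/Thu  2091: Tue/Fri  2092: Thu/Sat ✓  2093: Fri/Mon  2094: Sat/Tue  2095: Sun/Wed  2096: Tue/Thu  2097: Wed/Sat  2098: Thu/Sun  2099: Fri/Mon  2100: Sat/Tue  2101: Sun/Wed  2102: Mon/Thu  2103: Tue/Fri  …(11 more)…  2115: Wed/Sat  2116: Fri/Sun  2117: Sat/Tue  2118: Sun/Wed  2119: Mon/Thu  2120: Wed/Fri  2121: Thu/Sun  2122: Fri/Mon  2123: Sat/Tue  2124: Mon/Wed  2125: Tue/Fri  2126: Wed/Sat  2127: Thu/Sun  2128: Sat/Mon
Both conditions hold in: 2092, 2104 — 2.

2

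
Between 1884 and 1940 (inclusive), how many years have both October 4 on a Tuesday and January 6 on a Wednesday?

Check each year's weekday for October 4 and January 6:
  1884: Sat/Sun  1885: Sun/Tue  1886: Mon/Wed  1887: Tue/Thu  1888: Thu/Fri  1889: Fri/Sun  1890: Sat/Mon  1891: Sun/Tue  1892: Tue/Wed ✓  1893: Wed/Fri  1894: Thu/Sat  1895: Fri/Sun  1896: Sun/Mon  1897: Mon/Wed  …(29 more)…  1927: Tue/Thu  1928: Thu/Fri  1929: Fri/Sun  1930: Sat/Mon  1931: Sun/Tue  1932: Tue/Wed ✓  1933: Wed/Fri  1934: Thu/Sat  1935: Fri/Sun  1936: Sun/Mon  1937: Mon/Wed  1938: Tue/Thu  1939: Wed/Fri  1940: Fri/Sat
Both conditions hold in: 1892, 1904, 1932 — 3.

3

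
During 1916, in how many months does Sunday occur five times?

5

A month of length L has five Sundays iff its first Sunday is on day ≤ L−28 (so day 1–3 in a 31-day month, 1–2 in a 30-day month, day 1 in a leap February).
Checking each month of 1916: Jan starts Sat (31d) ✓; Feb starts Tue (29d); Mar starts Wed (31d); Apr starts Sat (30d) ✓; May starts Mon (31d); Jun starts Thu (30d); Jul starts Sat (31d) ✓; Aug starts Tue (31d); Sep starts Fri (30d); Oct starts Sun (31d) ✓; Nov starts Wed (30d); Dec starts Fri (31d) ✓.
Five-Sunday months: January, April, July, October, December → 5.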